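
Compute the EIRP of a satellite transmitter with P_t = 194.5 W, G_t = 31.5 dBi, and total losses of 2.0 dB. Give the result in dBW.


Pt = 194.5 W = 22.8892 dBW
EIRP = Pt_dBW + Gt - losses = 22.8892 + 31.5 - 2.0 = 52.3892 dBW

52.3892 dBW


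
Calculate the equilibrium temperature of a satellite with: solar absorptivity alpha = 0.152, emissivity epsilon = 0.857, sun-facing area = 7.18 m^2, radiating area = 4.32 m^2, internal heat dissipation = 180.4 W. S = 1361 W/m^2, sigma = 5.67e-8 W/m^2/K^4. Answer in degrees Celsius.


Numerator = alpha*S*A_sun + Q_int = 0.152*1361*7.18 + 180.4 = 1665.7410 W
Denominator = eps*sigma*A_rad = 0.857*5.67e-8*4.32 = 2.0991701e-07 W/K^4
T^4 = 7.9352358e+09 K^4
T = 298.4626 K = 25.3126 C

25.3126 degrees Celsius


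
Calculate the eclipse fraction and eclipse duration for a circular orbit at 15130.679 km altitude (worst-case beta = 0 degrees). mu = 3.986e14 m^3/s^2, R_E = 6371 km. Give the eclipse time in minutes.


r = 21501.6790 km
T = 522.9601 min
Eclipse fraction = arcsin(R_E/r)/pi = arcsin(6371.0000/21501.6790)/pi
= arcsin(0.2963024)/pi = 0.09575363
Eclipse duration = 0.09575363 * 522.9601 = 50.0753 min

50.0753 minutes


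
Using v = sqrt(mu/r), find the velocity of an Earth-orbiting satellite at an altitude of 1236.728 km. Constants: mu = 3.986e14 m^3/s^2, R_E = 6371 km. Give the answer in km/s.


r = R_E + alt = 6371.0 + 1236.728 = 7607.7280 km = 7.607728e+06 m
v = sqrt(mu/r) = sqrt(3.986e14 / 7.607728e+06) = 7238.3763 m/s = 7.2384 km/s

7.2384 km/s


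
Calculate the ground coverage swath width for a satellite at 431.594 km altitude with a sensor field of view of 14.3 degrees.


FOV = 14.3 deg = 0.2495821 rad
swath = 2 * alt * tan(FOV/2) = 2 * 431.594 * tan(0.124791)
swath = 2 * 431.594 * 0.1254429
swath = 108.2808 km

108.2808 km


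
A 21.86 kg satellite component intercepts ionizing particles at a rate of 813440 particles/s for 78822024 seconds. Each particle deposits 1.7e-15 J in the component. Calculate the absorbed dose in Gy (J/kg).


Total energy deposited = rate * time * E_per
  = 813440 * 78822024 * 1.7e-15 = 0.1089989 J
Dose = E_total / mass = 0.1089989 / 21.86
Dose = 0.004986225 Gy

0.0050 Gy


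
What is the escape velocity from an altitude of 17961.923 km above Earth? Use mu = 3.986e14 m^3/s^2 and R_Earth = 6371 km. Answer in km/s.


r = 6371.0 + 17961.923 = 24332.9230 km = 2.4332923e+07 m
v_esc = sqrt(2*mu/r) = sqrt(2*3.986e14 / 2.4332923e+07)
v_esc = 5723.8271 m/s = 5.7238 km/s

5.7238 km/s


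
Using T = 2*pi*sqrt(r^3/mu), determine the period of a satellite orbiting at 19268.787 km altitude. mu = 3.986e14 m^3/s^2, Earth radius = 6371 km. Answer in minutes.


r = 25639.7870 km = 2.5639787e+07 m
T = 2*pi*sqrt(r^3/mu) = 2*pi*sqrt(1.6855562e+22 / 3.986e14)
T = 40858.5397 s = 680.9757 min

680.9757 minutes


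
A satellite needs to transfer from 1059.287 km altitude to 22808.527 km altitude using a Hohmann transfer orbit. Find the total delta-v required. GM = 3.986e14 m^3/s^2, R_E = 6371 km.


r1 = 7430.2870 km = 7.430287e+06 m
r2 = 29179.5270 km = 2.9179527e+07 m
dv1 = sqrt(mu/r1)*(sqrt(2*r2/(r1+r2)) - 1) = 1923.1380 m/s
dv2 = sqrt(mu/r2)*(1 - sqrt(2*r1/(r1+r2))) = 1341.2089 m/s
total dv = |dv1| + |dv2| = 1923.1380 + 1341.2089 = 3264.3469 m/s = 3.2643 km/s

3.2643 km/s


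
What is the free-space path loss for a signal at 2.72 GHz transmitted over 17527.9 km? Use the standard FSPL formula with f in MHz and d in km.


f = 2.72 GHz = 2720.0000 MHz
d = 17527.9 km
FSPL = 32.44 + 20*log10(2720.0000) + 20*log10(17527.9)
FSPL = 32.44 + 68.6914 + 84.8746
FSPL = 186.0060 dB

186.0060 dB


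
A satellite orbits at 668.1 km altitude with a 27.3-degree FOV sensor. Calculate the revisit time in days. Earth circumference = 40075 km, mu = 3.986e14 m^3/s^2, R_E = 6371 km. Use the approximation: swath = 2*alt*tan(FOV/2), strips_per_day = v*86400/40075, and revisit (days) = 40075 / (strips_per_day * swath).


swath = 2*668.1*tan(0.2382374) = 324.4954 km
v = sqrt(mu/r) = 7525.0620 m/s = 7.5251 km/s
strips/day = v*86400/40075 = 7.5251*86400/40075 = 16.2237
coverage/day = strips * swath = 16.2237 * 324.4954 = 5264.5201 km
revisit = 40075 / 5264.5201 = 7.6123 days

7.6123 days


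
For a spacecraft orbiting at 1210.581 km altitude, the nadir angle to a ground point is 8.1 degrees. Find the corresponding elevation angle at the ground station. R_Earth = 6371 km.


r = R_E + alt = 7581.5810 km
Law of sines in the satellite / Earth-center / ground-point triangle:
  sin(nadir)/R_E = sin(90 + el)/r  =>  cos(el) = (r/R_E)*sin(nadir)
cos(el) = (7581.5810 / 6371.0000) * sin(8.1 deg) = 0.1676745
el = arccos(0.1676745) = 80.3474 deg
(Earth-central angle = 90 - nadir - el = 1.5526 deg)

80.3474 degrees


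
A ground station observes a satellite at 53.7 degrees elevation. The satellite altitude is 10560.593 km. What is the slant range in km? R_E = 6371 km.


h = 10560.593 km, el = 53.7 deg
d = -R_E*sin(el) + sqrt((R_E*sin(el))^2 + 2*R_E*h + h^2)
d = -6371.0000*sin(0.9372418) + sqrt((6371.0000*0.8059283)^2 + 2*6371.0000*10560.593 + 10560.593^2)
d = 11371.5813 km

11371.5813 km


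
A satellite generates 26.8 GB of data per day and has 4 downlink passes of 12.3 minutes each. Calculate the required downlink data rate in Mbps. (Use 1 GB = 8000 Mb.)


total contact time = 4 * 12.3 * 60 = 2952.0000 s
data = 26.8 GB = 214400.0000 Mb
rate = 214400.0000 / 2952.0000 = 72.6287 Mbps

72.6287 Mbps


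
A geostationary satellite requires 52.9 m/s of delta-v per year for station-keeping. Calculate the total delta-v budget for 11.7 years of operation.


dV = rate * years = 52.9 * 11.7
dV = 618.9300 m/s

618.9300 m/s


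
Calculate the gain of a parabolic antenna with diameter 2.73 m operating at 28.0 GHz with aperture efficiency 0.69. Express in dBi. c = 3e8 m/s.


lambda = c/f = 3e8 / 2.8e+10 = 0.01071429 m
G = eta*(pi*D/lambda)^2 = 0.69*(pi*2.73/0.01071429)^2
G = 442127.6577 (linear)
G = 10*log10(442127.6577) = 56.4555 dBi

56.4555 dBi


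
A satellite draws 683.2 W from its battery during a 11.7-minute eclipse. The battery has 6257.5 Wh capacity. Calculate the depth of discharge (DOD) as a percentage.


E_used = P * t / 60 = 683.2 * 11.7 / 60 = 133.2240 Wh
DOD = E_used / E_total * 100 = 133.2240 / 6257.5 * 100
DOD = 2.1290 %

2.1290 %


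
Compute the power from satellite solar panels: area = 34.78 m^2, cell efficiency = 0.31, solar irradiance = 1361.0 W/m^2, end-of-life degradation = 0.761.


P = area * eta * S * degradation
P = 34.78 * 0.31 * 1361.0 * 0.761
P = 11166.9367 W

11166.9367 W


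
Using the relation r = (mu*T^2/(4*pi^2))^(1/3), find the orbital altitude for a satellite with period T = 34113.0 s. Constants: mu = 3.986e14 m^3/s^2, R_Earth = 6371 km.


T = 34113.0 s
r = (mu*T^2/(4*pi^2))^(1/3) = (3.986e14 * 34113.0^2 / (4*pi^2))^(1/3)
r = 2.2733822e+07 m = 22733.8224 km
alt = r - R_E = 22733.8224 - 6371 = 16362.8224 km

16362.8224 km


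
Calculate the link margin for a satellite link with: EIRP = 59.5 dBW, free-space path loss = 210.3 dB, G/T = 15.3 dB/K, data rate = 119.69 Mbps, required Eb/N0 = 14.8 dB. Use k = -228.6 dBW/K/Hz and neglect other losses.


C/N0 = EIRP - FSPL + G/T - k = 59.5 - 210.3 + 15.3 - (-228.6)
C/N0 = 93.1000 dB-Hz
R_b = 119.69 Mbps = 1.1969e+08 bps -> 10*log10(R_b) = 80.7806 dB-Hz
Eb/N0 = C/N0 - 10*log10(R_b) = 93.1000 - 80.7806 = 12.3194 dB
Margin = Eb/N0 - Eb/N0_req = 12.3194 - 14.8 = -2.4806 dB (negative margin: link does not close)

-2.4806 dB


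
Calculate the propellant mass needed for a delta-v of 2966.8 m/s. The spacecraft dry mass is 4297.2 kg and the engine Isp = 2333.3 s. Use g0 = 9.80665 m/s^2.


ve = Isp * g0 = 2333.3 * 9.80665 = 22881.856445 m/s
mass ratio = exp(dv/ve) = exp(2966.8/22881.856445) = 1.13843819
m_prop = m_dry * (mr - 1) = 4297.2 * (1.13843819 - 1)
m_prop = 594.8966 kg

594.8966 kg


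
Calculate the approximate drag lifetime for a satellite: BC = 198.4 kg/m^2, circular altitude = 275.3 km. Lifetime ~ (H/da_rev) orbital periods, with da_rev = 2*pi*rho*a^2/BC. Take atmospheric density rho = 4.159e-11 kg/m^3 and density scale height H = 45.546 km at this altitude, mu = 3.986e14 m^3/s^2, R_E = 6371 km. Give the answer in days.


a = R_E + alt = 6646.3000 km = 6.6463e+06 m
da_rev = 2*pi*rho*a^2/BC = 2*pi*4.159e-11*(6.6463e+06)^2/198.4 = 58.181780 m per revolution
N = H/da_rev = 45546.0000 m / 58.181780 m = 782.8224 revolutions
P = 2*pi*sqrt(a^3/mu) = 5392.3880 s
lifetime = N*P = 782.8224 * 5392.3880 = 4.2212821e+06 s = 48.8574 days

48.8574 days


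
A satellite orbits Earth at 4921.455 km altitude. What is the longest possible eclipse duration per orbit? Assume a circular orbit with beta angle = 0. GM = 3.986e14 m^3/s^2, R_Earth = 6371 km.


r = 11292.4550 km
T = 199.0410 min
Eclipse fraction = arcsin(R_E/r)/pi = arcsin(6371.0000/11292.4550)/pi
= arcsin(0.564182)/pi = 0.1908084
Eclipse duration = 0.1908084 * 199.0410 = 37.9787 min

37.9787 minutes


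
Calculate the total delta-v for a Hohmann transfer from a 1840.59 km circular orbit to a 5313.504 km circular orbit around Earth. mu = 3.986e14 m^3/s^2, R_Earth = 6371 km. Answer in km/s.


r1 = 8211.5900 km = 8.21159e+06 m
r2 = 11684.5040 km = 1.1684504e+07 m
dv1 = sqrt(mu/r1)*(sqrt(2*r2/(r1+r2)) - 1) = 583.6223 m/s
dv2 = sqrt(mu/r2)*(1 - sqrt(2*r1/(r1+r2))) = 534.1806 m/s
total dv = |dv1| + |dv2| = 583.6223 + 534.1806 = 1117.8030 m/s = 1.1178 km/s

1.1178 km/s


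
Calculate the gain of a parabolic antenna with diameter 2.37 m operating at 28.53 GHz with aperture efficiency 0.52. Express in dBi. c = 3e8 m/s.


lambda = c/f = 3e8 / 2.853e+10 = 0.01051525 m
G = eta*(pi*D/lambda)^2 = 0.52*(pi*2.37/0.01051525)^2
G = 260711.8761 (linear)
G = 10*log10(260711.8761) = 54.1616 dBi

54.1616 dBi


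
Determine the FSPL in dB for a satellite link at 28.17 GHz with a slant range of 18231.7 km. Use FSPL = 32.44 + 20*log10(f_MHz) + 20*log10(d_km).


f = 28.17 GHz = 28170.0000 MHz
d = 18231.7 km
FSPL = 32.44 + 20*log10(28170.0000) + 20*log10(18231.7)
FSPL = 32.44 + 88.9957 + 85.2165
FSPL = 206.6523 dB

206.6523 dB


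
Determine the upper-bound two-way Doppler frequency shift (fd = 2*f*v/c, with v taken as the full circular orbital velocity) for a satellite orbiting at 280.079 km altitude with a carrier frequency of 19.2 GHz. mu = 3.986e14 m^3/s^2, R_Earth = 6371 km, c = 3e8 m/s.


r = 6.651079e+06 m
v = sqrt(mu/r) = 7741.4550 m/s (worst-case radial velocity)
f = 19.2 GHz = 1.92e+10 Hz
fd = 2*f*v/c = 2*1.92e+10*7741.4550/3.0e+08
fd = 990906.2409 Hz

990906.2409 Hz


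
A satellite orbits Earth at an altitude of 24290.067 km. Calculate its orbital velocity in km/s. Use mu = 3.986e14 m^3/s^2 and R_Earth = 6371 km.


r = R_E + alt = 6371.0 + 24290.067 = 30661.0670 km = 3.0661067e+07 m
v = sqrt(mu/r) = sqrt(3.986e14 / 3.0661067e+07) = 3605.5790 m/s = 3.6056 km/s

3.6056 km/s


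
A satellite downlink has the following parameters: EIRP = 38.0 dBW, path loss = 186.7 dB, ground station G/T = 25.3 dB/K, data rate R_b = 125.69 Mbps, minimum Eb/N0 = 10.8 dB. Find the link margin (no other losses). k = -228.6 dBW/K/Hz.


C/N0 = EIRP - FSPL + G/T - k = 38.0 - 186.7 + 25.3 - (-228.6)
C/N0 = 105.2000 dB-Hz
R_b = 125.69 Mbps = 1.2569e+08 bps -> 10*log10(R_b) = 80.9930 dB-Hz
Eb/N0 = C/N0 - 10*log10(R_b) = 105.2000 - 80.9930 = 24.2070 dB
Margin = Eb/N0 - Eb/N0_req = 24.2070 - 10.8 = 13.4070 dB (link closes)

13.4070 dB


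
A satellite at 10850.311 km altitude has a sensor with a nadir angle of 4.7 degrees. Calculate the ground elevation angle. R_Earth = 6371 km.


r = R_E + alt = 17221.3110 km
Law of sines in the satellite / Earth-center / ground-point triangle:
  sin(nadir)/R_E = sin(90 + el)/r  =>  cos(el) = (r/R_E)*sin(nadir)
cos(el) = (17221.3110 / 6371.0000) * sin(4.7 deg) = 0.2214862
el = arccos(0.2214862) = 77.2037 deg
(Earth-central angle = 90 - nadir - el = 8.0963 deg)

77.2037 degrees


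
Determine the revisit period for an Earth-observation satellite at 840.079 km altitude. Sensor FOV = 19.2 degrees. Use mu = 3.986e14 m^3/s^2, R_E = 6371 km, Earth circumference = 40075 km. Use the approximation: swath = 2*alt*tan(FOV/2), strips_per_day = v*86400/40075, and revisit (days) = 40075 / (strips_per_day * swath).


swath = 2*840.079*tan(0.1675516) = 284.1775 km
v = sqrt(mu/r) = 7434.7868 m/s = 7.4348 km/s
strips/day = v*86400/40075 = 7.4348*86400/40075 = 16.0291
coverage/day = strips * swath = 16.0291 * 284.1775 = 4555.1046 km
revisit = 40075 / 4555.1046 = 8.7978 days

8.7978 days


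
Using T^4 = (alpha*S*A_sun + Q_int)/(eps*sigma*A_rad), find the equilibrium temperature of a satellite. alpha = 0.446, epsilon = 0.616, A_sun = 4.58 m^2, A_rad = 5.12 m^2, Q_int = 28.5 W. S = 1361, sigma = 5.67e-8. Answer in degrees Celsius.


Numerator = alpha*S*A_sun + Q_int = 0.446*1361*4.58 + 28.5 = 2808.5875 W
Denominator = eps*sigma*A_rad = 0.616*5.67e-8*5.12 = 1.7882726e-07 W/K^4
T^4 = 1.5705589e+10 K^4
T = 354.0084 K = 80.8584 C

80.8584 degrees Celsius


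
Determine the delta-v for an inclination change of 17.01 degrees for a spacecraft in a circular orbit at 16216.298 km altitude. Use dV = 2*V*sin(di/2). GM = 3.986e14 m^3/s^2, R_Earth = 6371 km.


r = 22587.2980 km = 2.2587298e+07 m
V = sqrt(mu/r) = 4200.8435 m/s
di = 17.01 deg = 0.2968805 rad
dV = 2*V*sin(di/2) = 2*4200.8435*sin(0.1484403)
dV = 1242.5735 m/s = 1.2426 km/s

1.2426 km/s


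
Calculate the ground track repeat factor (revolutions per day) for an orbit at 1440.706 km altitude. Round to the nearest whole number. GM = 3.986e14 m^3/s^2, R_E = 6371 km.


r = 7.811706e+06 m
T = 2*pi*sqrt(r^3/mu) = 6871.1599 s = 114.5193 min
revs/day = 1440 / 114.5193 = 12.5743
Rounded: 13 revolutions per day

13 revolutions per day


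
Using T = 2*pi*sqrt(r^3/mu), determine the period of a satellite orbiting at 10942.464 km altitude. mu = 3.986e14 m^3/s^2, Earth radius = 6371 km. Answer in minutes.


r = 17313.4640 km = 1.7313464e+07 m
T = 2*pi*sqrt(r^3/mu) = 2*pi*sqrt(5.1898153e+21 / 3.986e14)
T = 22671.8612 s = 377.8644 min

377.8644 minutes


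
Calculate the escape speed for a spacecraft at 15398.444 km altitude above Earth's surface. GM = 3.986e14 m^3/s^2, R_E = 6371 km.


r = 6371.0 + 15398.444 = 21769.4440 km = 2.1769444e+07 m
v_esc = sqrt(2*mu/r) = sqrt(2*3.986e14 / 2.1769444e+07)
v_esc = 6051.4573 m/s = 6.0515 km/s

6.0515 km/s


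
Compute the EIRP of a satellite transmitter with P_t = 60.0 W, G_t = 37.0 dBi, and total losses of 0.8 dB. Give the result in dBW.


Pt = 60.0 W = 17.7815 dBW
EIRP = Pt_dBW + Gt - losses = 17.7815 + 37.0 - 0.8 = 53.9815 dBW

53.9815 dBW


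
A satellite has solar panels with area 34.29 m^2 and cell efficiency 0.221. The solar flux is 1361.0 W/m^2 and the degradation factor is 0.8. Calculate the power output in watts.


P = area * eta * S * degradation
P = 34.29 * 0.221 * 1361.0 * 0.8
P = 8251.0244 W

8251.0244 W


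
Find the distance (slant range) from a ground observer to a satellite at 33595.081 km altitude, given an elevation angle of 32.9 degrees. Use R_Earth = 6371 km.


h = 33595.081 km, el = 32.9 deg
d = -R_E*sin(el) + sqrt((R_E*sin(el))^2 + 2*R_E*h + h^2)
d = -6371.0000*sin(0.5742133) + sqrt((6371.0000*0.5431744)^2 + 2*6371.0000*33595.081 + 33595.081^2)
d = 36145.9186 km

36145.9186 km


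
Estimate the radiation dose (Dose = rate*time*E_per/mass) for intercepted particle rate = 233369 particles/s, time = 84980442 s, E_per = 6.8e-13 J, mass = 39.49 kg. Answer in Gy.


Total energy deposited = rate * time * E_per
  = 233369 * 84980442 * 6.8e-13 = 13.4856 J
Dose = E_total / mass = 13.4856 / 39.49
Dose = 0.3414947 Gy

0.3415 Gy


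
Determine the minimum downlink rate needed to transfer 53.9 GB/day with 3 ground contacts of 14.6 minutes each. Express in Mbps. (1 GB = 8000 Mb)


total contact time = 3 * 14.6 * 60 = 2628.0000 s
data = 53.9 GB = 431200.0000 Mb
rate = 431200.0000 / 2628.0000 = 164.0791 Mbps

164.0791 Mbps


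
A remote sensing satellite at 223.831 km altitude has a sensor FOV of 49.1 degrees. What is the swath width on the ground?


FOV = 49.1 deg = 0.8569567 rad
swath = 2 * alt * tan(FOV/2) = 2 * 223.831 * tan(0.4284783)
swath = 2 * 223.831 * 0.4567806
swath = 204.4833 km

204.4833 km


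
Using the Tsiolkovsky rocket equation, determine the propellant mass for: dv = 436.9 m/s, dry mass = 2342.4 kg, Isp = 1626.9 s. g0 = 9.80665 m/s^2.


ve = Isp * g0 = 1626.9 * 9.80665 = 15954.438885 m/s
mass ratio = exp(dv/ve) = exp(436.9/15954.438885) = 1.02776262
m_prop = m_dry * (mr - 1) = 2342.4 * (1.02776262 - 1)
m_prop = 65.0312 kg

65.0312 kg


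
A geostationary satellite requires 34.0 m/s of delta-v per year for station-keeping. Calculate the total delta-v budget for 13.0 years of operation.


dV = rate * years = 34.0 * 13.0
dV = 442.0000 m/s

442.0000 m/s


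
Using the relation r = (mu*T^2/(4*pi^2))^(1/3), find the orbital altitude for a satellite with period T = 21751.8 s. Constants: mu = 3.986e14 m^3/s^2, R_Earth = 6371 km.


T = 21751.8 s
r = (mu*T^2/(4*pi^2))^(1/3) = (3.986e14 * 21751.8^2 / (4*pi^2))^(1/3)
r = 1.6841832e+07 m = 16841.8316 km
alt = r - R_E = 16841.8316 - 6371 = 10470.8316 km

10470.8316 km


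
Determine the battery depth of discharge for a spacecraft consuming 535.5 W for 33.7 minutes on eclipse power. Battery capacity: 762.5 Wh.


E_used = P * t / 60 = 535.5 * 33.7 / 60 = 300.7725 Wh
DOD = E_used / E_total * 100 = 300.7725 / 762.5 * 100
DOD = 39.4456 %

39.4456 %


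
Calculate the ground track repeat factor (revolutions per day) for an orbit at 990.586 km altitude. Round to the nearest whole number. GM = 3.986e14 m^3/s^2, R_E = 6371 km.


r = 7.361586e+06 m
T = 2*pi*sqrt(r^3/mu) = 6285.9121 s = 104.7652 min
revs/day = 1440 / 104.7652 = 13.7450
Rounded: 14 revolutions per day

14 revolutions per day


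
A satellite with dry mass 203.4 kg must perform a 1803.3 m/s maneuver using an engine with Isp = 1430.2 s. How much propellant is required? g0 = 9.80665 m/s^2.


ve = Isp * g0 = 1430.2 * 9.80665 = 14025.470830 m/s
mass ratio = exp(dv/ve) = exp(1803.3/14025.470830) = 1.13720469
m_prop = m_dry * (mr - 1) = 203.4 * (1.13720469 - 1)
m_prop = 27.9074 kg

27.9074 kg


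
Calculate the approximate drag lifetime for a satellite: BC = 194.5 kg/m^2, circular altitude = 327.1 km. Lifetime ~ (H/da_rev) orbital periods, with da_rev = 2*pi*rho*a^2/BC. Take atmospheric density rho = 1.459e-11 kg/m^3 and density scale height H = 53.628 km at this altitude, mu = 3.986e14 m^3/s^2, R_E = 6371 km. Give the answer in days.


a = R_E + alt = 6698.1000 km = 6.6981e+06 m
da_rev = 2*pi*rho*a^2/BC = 2*pi*1.459e-11*(6.6981e+06)^2/194.5 = 21.145541 m per revolution
N = H/da_rev = 53628.0000 m / 21.145541 m = 2536.1375 revolutions
P = 2*pi*sqrt(a^3/mu) = 5455.5515 s
lifetime = N*P = 2536.1375 * 5455.5515 = 1.3836029e+07 s = 160.1392 days

160.1392 days


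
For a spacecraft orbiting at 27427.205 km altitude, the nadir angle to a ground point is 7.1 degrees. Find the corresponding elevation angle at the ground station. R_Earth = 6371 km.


r = R_E + alt = 33798.2050 km
Law of sines in the satellite / Earth-center / ground-point triangle:
  sin(nadir)/R_E = sin(90 + el)/r  =>  cos(el) = (r/R_E)*sin(nadir)
cos(el) = (33798.2050 / 6371.0000) * sin(7.1 deg) = 0.6557068
el = arccos(0.6557068) = 49.0267 deg
(Earth-central angle = 90 - nadir - el = 33.8733 deg)

49.0267 degrees


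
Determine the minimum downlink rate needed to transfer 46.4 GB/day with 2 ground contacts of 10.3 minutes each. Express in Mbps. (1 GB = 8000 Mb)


total contact time = 2 * 10.3 * 60 = 1236.0000 s
data = 46.4 GB = 371200.0000 Mb
rate = 371200.0000 / 1236.0000 = 300.3236 Mbps

300.3236 Mbps


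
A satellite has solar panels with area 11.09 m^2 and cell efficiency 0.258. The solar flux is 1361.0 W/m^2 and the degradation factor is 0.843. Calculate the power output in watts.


P = area * eta * S * degradation
P = 11.09 * 0.258 * 1361.0 * 0.843
P = 3282.7435 W

3282.7435 W


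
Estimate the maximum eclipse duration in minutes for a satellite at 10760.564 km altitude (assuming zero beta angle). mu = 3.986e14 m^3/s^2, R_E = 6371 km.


r = 17131.5640 km
T = 371.9251 min
Eclipse fraction = arcsin(R_E/r)/pi = arcsin(6371.0000/17131.5640)/pi
= arcsin(0.3718867)/pi = 0.121289
Eclipse duration = 0.121289 * 371.9251 = 45.1104 min

45.1104 minutes


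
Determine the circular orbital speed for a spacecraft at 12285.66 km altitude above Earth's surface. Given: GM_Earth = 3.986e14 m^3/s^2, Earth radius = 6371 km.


r = R_E + alt = 6371.0 + 12285.66 = 18656.6600 km = 1.865666e+07 m
v = sqrt(mu/r) = sqrt(3.986e14 / 1.865666e+07) = 4622.2316 m/s = 4.6222 km/s

4.6222 km/s


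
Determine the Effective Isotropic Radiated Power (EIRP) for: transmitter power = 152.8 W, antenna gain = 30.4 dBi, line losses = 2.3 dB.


Pt = 152.8 W = 21.8412 dBW
EIRP = Pt_dBW + Gt - losses = 21.8412 + 30.4 - 2.3 = 49.9412 dBW

49.9412 dBW


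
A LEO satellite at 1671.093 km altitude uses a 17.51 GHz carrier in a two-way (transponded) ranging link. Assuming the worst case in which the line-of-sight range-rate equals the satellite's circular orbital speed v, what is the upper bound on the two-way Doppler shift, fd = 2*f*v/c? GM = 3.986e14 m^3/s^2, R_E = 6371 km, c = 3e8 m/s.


r = 8.042093e+06 m
v = sqrt(mu/r) = 7040.1855 m/s (worst-case radial velocity)
f = 17.51 GHz = 1.751e+10 Hz
fd = 2*f*v/c = 2*1.751e+10*7040.1855/3.0e+08
fd = 821824.3193 Hz

821824.3193 Hz


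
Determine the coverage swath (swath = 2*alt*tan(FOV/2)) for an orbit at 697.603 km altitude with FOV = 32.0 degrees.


FOV = 32.0 deg = 0.5585054 rad
swath = 2 * alt * tan(FOV/2) = 2 * 697.603 * tan(0.2792527)
swath = 2 * 697.603 * 0.2867454
swath = 400.0689 km

400.0689 km


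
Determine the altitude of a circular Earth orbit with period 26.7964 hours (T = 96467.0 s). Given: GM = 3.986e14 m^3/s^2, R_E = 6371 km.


T = 96467.0 s
r = (mu*T^2/(4*pi^2))^(1/3) = (3.986e14 * 96467.0^2 / (4*pi^2))^(1/3)
r = 4.5461633e+07 m = 45461.6333 km
alt = r - R_E = 45461.6333 - 6371 = 39090.6333 km

39090.6333 km


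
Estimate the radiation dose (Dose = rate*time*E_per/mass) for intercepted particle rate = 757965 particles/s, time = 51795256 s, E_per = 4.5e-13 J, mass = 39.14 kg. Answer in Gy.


Total energy deposited = rate * time * E_per
  = 757965 * 51795256 * 4.5e-13 = 17.6665 J
Dose = E_total / mass = 17.6665 / 39.14
Dose = 0.4513681 Gy

0.4514 Gy


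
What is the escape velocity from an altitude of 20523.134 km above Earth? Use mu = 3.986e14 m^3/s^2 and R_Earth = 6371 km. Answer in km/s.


r = 6371.0 + 20523.134 = 26894.1340 km = 2.6894134e+07 m
v_esc = sqrt(2*mu/r) = sqrt(2*3.986e14 / 2.6894134e+07)
v_esc = 5444.4606 m/s = 5.4445 km/s

5.4445 km/s


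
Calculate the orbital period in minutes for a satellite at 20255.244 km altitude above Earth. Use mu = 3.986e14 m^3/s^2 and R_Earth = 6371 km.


r = 26626.2440 km = 2.6626244e+07 m
T = 2*pi*sqrt(r^3/mu) = 2*pi*sqrt(1.8876859e+22 / 3.986e14)
T = 43239.0439 s = 720.6507 min

720.6507 minutes


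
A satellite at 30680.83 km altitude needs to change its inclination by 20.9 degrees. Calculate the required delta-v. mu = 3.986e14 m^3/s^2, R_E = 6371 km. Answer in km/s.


r = 37051.8300 km = 3.705183e+07 m
V = sqrt(mu/r) = 3279.9243 m/s
di = 20.9 deg = 0.3647738 rad
dV = 2*V*sin(di/2) = 2*3279.9243*sin(0.1823869)
dV = 1189.8083 m/s = 1.1898 km/s

1.1898 km/s


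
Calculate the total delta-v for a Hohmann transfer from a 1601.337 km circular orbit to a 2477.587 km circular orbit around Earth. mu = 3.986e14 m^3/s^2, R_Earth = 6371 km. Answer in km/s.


r1 = 7972.3370 km = 7.972337e+06 m
r2 = 8848.5870 km = 8.848587e+06 m
dv1 = sqrt(mu/r1)*(sqrt(2*r2/(r1+r2)) - 1) = 181.8342 m/s
dv2 = sqrt(mu/r2)*(1 - sqrt(2*r1/(r1+r2))) = 177.1534 m/s
total dv = |dv1| + |dv2| = 181.8342 + 177.1534 = 358.9876 m/s = 0.3589876 km/s

0.3590 km/s


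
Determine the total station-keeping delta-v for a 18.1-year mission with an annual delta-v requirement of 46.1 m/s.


dV = rate * years = 46.1 * 18.1
dV = 834.4100 m/s

834.4100 m/s


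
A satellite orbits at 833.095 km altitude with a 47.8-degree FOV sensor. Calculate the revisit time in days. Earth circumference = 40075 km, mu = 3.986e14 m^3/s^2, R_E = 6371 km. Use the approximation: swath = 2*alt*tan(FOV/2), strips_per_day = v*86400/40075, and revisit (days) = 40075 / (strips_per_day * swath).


swath = 2*833.095*tan(0.4171337) = 738.3538 km
v = sqrt(mu/r) = 7438.3898 m/s = 7.4384 km/s
strips/day = v*86400/40075 = 7.4384*86400/40075 = 16.0369
coverage/day = strips * swath = 16.0369 * 738.3538 = 11840.8708 km
revisit = 40075 / 11840.8708 = 3.3845 days

3.3845 days


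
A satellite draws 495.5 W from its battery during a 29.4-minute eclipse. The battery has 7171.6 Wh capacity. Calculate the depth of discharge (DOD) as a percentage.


E_used = P * t / 60 = 495.5 * 29.4 / 60 = 242.7950 Wh
DOD = E_used / E_total * 100 = 242.7950 / 7171.6 * 100
DOD = 3.3855 %

3.3855 %


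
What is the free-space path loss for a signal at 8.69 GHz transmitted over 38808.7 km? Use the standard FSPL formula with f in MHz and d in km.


f = 8.69 GHz = 8690.0000 MHz
d = 38808.7 km
FSPL = 32.44 + 20*log10(8690.0000) + 20*log10(38808.7)
FSPL = 32.44 + 78.7804 + 91.7786
FSPL = 202.9990 dB

202.9990 dB


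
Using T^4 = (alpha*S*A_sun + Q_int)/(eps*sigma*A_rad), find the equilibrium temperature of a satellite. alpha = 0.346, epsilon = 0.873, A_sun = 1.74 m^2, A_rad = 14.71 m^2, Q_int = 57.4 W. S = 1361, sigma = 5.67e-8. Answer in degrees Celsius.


Numerator = alpha*S*A_sun + Q_int = 0.346*1361*1.74 + 57.4 = 876.7764 W
Denominator = eps*sigma*A_rad = 0.873*5.67e-8*14.71 = 7.2813176e-07 W/K^4
T^4 = 1.2041453e+09 K^4
T = 186.2815 K = -86.8685 C

-86.8685 degrees Celsius


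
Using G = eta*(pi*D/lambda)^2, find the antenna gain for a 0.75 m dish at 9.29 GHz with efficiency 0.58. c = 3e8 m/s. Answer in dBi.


lambda = c/f = 3e8 / 9.29e+09 = 0.03229279 m
G = eta*(pi*D/lambda)^2 = 0.58*(pi*0.75/0.03229279)^2
G = 3087.7291 (linear)
G = 10*log10(3087.7291) = 34.8964 dBi

34.8964 dBi


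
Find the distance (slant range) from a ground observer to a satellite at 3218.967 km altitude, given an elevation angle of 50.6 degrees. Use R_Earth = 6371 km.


h = 3218.967 km, el = 50.6 deg
d = -R_E*sin(el) + sqrt((R_E*sin(el))^2 + 2*R_E*h + h^2)
d = -6371.0000*sin(0.8831366) + sqrt((6371.0000*0.7727336)^2 + 2*6371.0000*3218.967 + 3218.967^2)
d = 3772.5799 km

3772.5799 km


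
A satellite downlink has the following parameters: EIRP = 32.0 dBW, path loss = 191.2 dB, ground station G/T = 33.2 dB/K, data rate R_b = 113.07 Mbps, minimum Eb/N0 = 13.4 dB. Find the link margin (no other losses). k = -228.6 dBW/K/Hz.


C/N0 = EIRP - FSPL + G/T - k = 32.0 - 191.2 + 33.2 - (-228.6)
C/N0 = 102.6000 dB-Hz
R_b = 113.07 Mbps = 1.1307e+08 bps -> 10*log10(R_b) = 80.5335 dB-Hz
Eb/N0 = C/N0 - 10*log10(R_b) = 102.6000 - 80.5335 = 22.0665 dB
Margin = Eb/N0 - Eb/N0_req = 22.0665 - 13.4 = 8.6665 dB (link closes)

8.6665 dB


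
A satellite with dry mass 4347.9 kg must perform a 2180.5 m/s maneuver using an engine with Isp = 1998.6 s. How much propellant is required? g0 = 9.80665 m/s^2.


ve = Isp * g0 = 1998.6 * 9.80665 = 19599.570690 m/s
mass ratio = exp(dv/ve) = exp(2180.5/19599.570690) = 1.11767701
m_prop = m_dry * (mr - 1) = 4347.9 * (1.11767701 - 1)
m_prop = 511.6479 kg

511.6479 kg


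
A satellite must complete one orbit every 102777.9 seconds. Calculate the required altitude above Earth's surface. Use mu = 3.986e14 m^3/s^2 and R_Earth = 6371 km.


T = 102777.9 s
r = (mu*T^2/(4*pi^2))^(1/3) = (3.986e14 * 102777.9^2 / (4*pi^2))^(1/3)
r = 4.7423363e+07 m = 47423.3627 km
alt = r - R_E = 47423.3627 - 6371 = 41052.3627 km

41052.3627 km


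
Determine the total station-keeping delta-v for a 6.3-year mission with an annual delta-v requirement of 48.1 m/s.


dV = rate * years = 48.1 * 6.3
dV = 303.0300 m/s

303.0300 m/s


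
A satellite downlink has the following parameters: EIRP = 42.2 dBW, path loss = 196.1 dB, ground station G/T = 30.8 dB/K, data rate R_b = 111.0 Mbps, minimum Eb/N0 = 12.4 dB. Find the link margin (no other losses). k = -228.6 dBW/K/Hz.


C/N0 = EIRP - FSPL + G/T - k = 42.2 - 196.1 + 30.8 - (-228.6)
C/N0 = 105.5000 dB-Hz
R_b = 111.0 Mbps = 1.11e+08 bps -> 10*log10(R_b) = 80.4532 dB-Hz
Eb/N0 = C/N0 - 10*log10(R_b) = 105.5000 - 80.4532 = 25.0468 dB
Margin = Eb/N0 - Eb/N0_req = 25.0468 - 12.4 = 12.6468 dB (link closes)

12.6468 dB


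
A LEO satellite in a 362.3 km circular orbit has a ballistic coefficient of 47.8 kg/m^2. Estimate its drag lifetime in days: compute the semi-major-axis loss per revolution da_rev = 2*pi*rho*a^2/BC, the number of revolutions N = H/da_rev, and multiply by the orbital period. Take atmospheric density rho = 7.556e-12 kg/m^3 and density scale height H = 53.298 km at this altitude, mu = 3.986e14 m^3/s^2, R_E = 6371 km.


a = R_E + alt = 6733.3000 km = 6.7333e+06 m
da_rev = 2*pi*rho*a^2/BC = 2*pi*7.556e-12*(6.7333e+06)^2/47.8 = 45.029783 m per revolution
N = H/da_rev = 53298.0000 m / 45.029783 m = 1183.6166 revolutions
P = 2*pi*sqrt(a^3/mu) = 5498.6132 s
lifetime = N*P = 1183.6166 * 5498.6132 = 6.50825e+06 s = 75.3270 days

75.3270 days


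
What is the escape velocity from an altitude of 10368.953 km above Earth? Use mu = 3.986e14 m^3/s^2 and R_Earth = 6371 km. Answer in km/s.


r = 6371.0 + 10368.953 = 16739.9530 km = 1.6739953e+07 m
v_esc = sqrt(2*mu/r) = sqrt(2*3.986e14 / 1.6739953e+07)
v_esc = 6900.9126 m/s = 6.9009 km/s

6.9009 km/s


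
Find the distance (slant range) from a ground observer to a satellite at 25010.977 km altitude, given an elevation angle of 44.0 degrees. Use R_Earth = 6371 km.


h = 25010.977 km, el = 44.0 deg
d = -R_E*sin(el) + sqrt((R_E*sin(el))^2 + 2*R_E*h + h^2)
d = -6371.0000*sin(0.7679449) + sqrt((6371.0000*0.6946584)^2 + 2*6371.0000*25010.977 + 25010.977^2)
d = 26619.8687 km

26619.8687 km


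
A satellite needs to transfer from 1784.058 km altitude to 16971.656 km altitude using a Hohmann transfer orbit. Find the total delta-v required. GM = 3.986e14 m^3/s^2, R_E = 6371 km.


r1 = 8155.0580 km = 8.155058e+06 m
r2 = 23342.6560 km = 2.3342656e+07 m
dv1 = sqrt(mu/r1)*(sqrt(2*r2/(r1+r2)) - 1) = 1520.2382 m/s
dv2 = sqrt(mu/r2)*(1 - sqrt(2*r1/(r1+r2))) = 1158.7161 m/s
total dv = |dv1| + |dv2| = 1520.2382 + 1158.7161 = 2678.9542 m/s = 2.6790 km/s

2.6790 km/s


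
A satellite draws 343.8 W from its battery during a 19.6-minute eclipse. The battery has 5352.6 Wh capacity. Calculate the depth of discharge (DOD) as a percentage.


E_used = P * t / 60 = 343.8 * 19.6 / 60 = 112.3080 Wh
DOD = E_used / E_total * 100 = 112.3080 / 5352.6 * 100
DOD = 2.0982 %

2.0982 %


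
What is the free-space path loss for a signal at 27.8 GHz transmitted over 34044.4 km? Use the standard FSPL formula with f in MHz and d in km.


f = 27.8 GHz = 27800.0000 MHz
d = 34044.4 km
FSPL = 32.44 + 20*log10(27800.0000) + 20*log10(34044.4)
FSPL = 32.44 + 88.8809 + 90.6409
FSPL = 211.9618 dB

211.9618 dB


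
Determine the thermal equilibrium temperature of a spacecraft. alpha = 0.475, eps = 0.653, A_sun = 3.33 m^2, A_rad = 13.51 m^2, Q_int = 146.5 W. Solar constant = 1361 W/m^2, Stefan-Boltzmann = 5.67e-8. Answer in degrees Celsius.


Numerator = alpha*S*A_sun + Q_int = 0.475*1361*3.33 + 146.5 = 2299.2618 W
Denominator = eps*sigma*A_rad = 0.653*5.67e-8*13.51 = 5.002091e-07 W/K^4
T^4 = 4.5966012e+09 K^4
T = 260.3809 K = -12.7691 C

-12.7691 degrees Celsius


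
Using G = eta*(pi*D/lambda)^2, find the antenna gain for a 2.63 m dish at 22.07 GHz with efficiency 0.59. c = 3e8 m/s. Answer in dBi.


lambda = c/f = 3e8 / 2.207e+10 = 0.01359311 m
G = eta*(pi*D/lambda)^2 = 0.59*(pi*2.63/0.01359311)^2
G = 217984.3982 (linear)
G = 10*log10(217984.3982) = 53.3843 dBi

53.3843 dBi


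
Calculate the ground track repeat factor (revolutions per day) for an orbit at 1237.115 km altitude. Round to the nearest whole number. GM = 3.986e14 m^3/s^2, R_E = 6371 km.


r = 7.608115e+06 m
T = 2*pi*sqrt(r^3/mu) = 6604.3005 s = 110.0717 min
revs/day = 1440 / 110.0717 = 13.0824
Rounded: 13 revolutions per day

13 revolutions per day


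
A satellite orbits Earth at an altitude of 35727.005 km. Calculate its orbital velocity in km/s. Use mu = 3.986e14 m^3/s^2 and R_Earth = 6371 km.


r = R_E + alt = 6371.0 + 35727.005 = 42098.0050 km = 4.2098005e+07 m
v = sqrt(mu/r) = sqrt(3.986e14 / 4.2098005e+07) = 3077.0736 m/s = 3.0771 km/s

3.0771 km/s


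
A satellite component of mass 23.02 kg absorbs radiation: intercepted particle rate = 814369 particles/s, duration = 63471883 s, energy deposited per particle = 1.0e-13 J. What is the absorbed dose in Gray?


Total energy deposited = rate * time * E_per
  = 814369 * 63471883 * 1.0e-13 = 5.1690 J
Dose = E_total / mass = 5.1690 / 23.02
Dose = 0.2245419 Gy

0.2245 Gy


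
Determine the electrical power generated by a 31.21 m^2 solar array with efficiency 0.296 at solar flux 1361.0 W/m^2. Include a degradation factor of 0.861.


P = area * eta * S * degradation
P = 31.21 * 0.296 * 1361.0 * 0.861
P = 10825.4699 W

10825.4699 W


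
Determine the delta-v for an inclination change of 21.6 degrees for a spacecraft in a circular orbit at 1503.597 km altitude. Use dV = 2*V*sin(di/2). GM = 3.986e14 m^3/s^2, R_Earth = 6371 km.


r = 7874.5970 km = 7.874597e+06 m
V = sqrt(mu/r) = 7114.6654 m/s
di = 21.6 deg = 0.3769911 rad
dV = 2*V*sin(di/2) = 2*7114.6654*sin(0.1884956)
dV = 2666.3107 m/s = 2.6663 km/s

2.6663 km/s


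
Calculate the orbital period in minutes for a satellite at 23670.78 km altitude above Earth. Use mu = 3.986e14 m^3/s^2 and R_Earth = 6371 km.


r = 30041.7800 km = 3.004178e+07 m
T = 2*pi*sqrt(r^3/mu) = 2*pi*sqrt(2.7112963e+22 / 3.986e14)
T = 51820.2750 s = 863.6712 min

863.6712 minutes


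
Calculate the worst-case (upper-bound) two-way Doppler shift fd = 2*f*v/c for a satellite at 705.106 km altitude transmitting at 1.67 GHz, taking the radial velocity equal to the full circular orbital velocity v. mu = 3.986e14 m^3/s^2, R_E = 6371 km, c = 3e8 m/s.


r = 7.076106e+06 m
v = sqrt(mu/r) = 7505.3592 m/s (worst-case radial velocity)
f = 1.67 GHz = 1.67e+09 Hz
fd = 2*f*v/c = 2*1.67e+09*7505.3592/3.0e+08
fd = 83559.6658 Hz

83559.6658 Hz


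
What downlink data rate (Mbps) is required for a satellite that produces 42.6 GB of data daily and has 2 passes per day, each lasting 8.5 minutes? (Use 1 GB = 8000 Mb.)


total contact time = 2 * 8.5 * 60 = 1020.0000 s
data = 42.6 GB = 340800.0000 Mb
rate = 340800.0000 / 1020.0000 = 334.1176 Mbps

334.1176 Mbps


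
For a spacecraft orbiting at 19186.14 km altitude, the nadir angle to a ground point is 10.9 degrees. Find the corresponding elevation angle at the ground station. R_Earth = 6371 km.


r = R_E + alt = 25557.1400 km
Law of sines in the satellite / Earth-center / ground-point triangle:
  sin(nadir)/R_E = sin(90 + el)/r  =>  cos(el) = (r/R_E)*sin(nadir)
cos(el) = (25557.1400 / 6371.0000) * sin(10.9 deg) = 0.7585526
el = arccos(0.7585526) = 40.6632 deg
(Earth-central angle = 90 - nadir - el = 38.4368 deg)

40.6632 degrees


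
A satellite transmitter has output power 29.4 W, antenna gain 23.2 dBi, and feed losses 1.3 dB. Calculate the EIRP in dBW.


Pt = 29.4 W = 14.6835 dBW
EIRP = Pt_dBW + Gt - losses = 14.6835 + 23.2 - 1.3 = 36.5835 dBW

36.5835 dBW


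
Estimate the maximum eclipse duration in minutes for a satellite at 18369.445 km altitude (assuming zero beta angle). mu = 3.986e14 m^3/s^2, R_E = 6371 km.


r = 24740.4450 km
T = 645.4628 min
Eclipse fraction = arcsin(R_E/r)/pi = arcsin(6371.0000/24740.4450)/pi
= arcsin(0.2575136)/pi = 0.0829032
Eclipse duration = 0.0829032 * 645.4628 = 53.5109 min

53.5109 minutes


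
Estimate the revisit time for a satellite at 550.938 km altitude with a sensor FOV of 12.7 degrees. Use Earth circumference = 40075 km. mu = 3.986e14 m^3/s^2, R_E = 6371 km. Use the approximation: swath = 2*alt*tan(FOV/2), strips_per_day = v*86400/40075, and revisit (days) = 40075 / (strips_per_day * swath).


swath = 2*550.938*tan(0.1108284) = 122.6216 km
v = sqrt(mu/r) = 7588.4800 m/s = 7.5885 km/s
strips/day = v*86400/40075 = 7.5885*86400/40075 = 16.3604
coverage/day = strips * swath = 16.3604 * 122.6216 = 2006.1439 km
revisit = 40075 / 2006.1439 = 19.9761 days

19.9761 days


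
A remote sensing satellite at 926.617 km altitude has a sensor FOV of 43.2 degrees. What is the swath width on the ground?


FOV = 43.2 deg = 0.7539822 rad
swath = 2 * alt * tan(FOV/2) = 2 * 926.617 * tan(0.3769911)
swath = 2 * 926.617 * 0.395928
swath = 733.7472 km

733.7472 km


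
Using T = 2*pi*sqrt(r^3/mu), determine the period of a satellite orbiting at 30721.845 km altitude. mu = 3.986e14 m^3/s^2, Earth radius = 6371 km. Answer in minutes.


r = 37092.8450 km = 3.7092845e+07 m
T = 2*pi*sqrt(r^3/mu) = 2*pi*sqrt(5.1035272e+22 / 3.986e14)
T = 71096.2081 s = 1184.9368 min

1184.9368 minutes


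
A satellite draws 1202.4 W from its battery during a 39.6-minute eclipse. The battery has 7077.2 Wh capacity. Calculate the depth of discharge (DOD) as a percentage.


E_used = P * t / 60 = 1202.4 * 39.6 / 60 = 793.5840 Wh
DOD = E_used / E_total * 100 = 793.5840 / 7077.2 * 100
DOD = 11.2132 %

11.2132 %


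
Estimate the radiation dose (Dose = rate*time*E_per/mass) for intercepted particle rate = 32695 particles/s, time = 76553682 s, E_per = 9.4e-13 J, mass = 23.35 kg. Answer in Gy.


Total energy deposited = rate * time * E_per
  = 32695 * 76553682 * 9.4e-13 = 2.3527 J
Dose = E_total / mass = 2.3527 / 23.35
Dose = 0.1007601 Gy

0.1008 Gy


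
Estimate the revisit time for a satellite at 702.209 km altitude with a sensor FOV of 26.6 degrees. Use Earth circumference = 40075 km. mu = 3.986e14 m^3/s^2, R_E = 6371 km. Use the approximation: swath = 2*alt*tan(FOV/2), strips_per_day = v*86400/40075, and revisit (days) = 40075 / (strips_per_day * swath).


swath = 2*702.209*tan(0.2321288) = 331.9903 km
v = sqrt(mu/r) = 7506.8960 m/s = 7.5069 km/s
strips/day = v*86400/40075 = 7.5069*86400/40075 = 16.1845
coverage/day = strips * swath = 16.1845 * 331.9903 = 5373.1142 km
revisit = 40075 / 5373.1142 = 7.4584 days

7.4584 days


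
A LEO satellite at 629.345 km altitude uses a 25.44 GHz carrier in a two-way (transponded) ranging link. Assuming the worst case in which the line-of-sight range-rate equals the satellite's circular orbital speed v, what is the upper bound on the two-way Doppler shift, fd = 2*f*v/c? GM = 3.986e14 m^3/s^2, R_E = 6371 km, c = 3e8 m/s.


r = 7.000345e+06 m
v = sqrt(mu/r) = 7545.8632 m/s (worst-case radial velocity)
f = 25.44 GHz = 2.544e+10 Hz
fd = 2*f*v/c = 2*2.544e+10*7545.8632/3.0e+08
fd = 1.2797784e+06 Hz

1.2798e+06 Hz


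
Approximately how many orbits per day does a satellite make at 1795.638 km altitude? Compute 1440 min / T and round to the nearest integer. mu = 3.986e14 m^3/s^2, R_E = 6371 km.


r = 8.166638e+06 m
T = 2*pi*sqrt(r^3/mu) = 7344.7358 s = 122.4123 min
revs/day = 1440 / 122.4123 = 11.7635
Rounded: 12 revolutions per day

12 revolutions per day


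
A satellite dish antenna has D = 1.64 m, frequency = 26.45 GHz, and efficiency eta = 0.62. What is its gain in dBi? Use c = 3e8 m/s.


lambda = c/f = 3e8 / 2.645e+10 = 0.01134216 m
G = eta*(pi*D/lambda)^2 = 0.62*(pi*1.64/0.01134216)^2
G = 127934.5878 (linear)
G = 10*log10(127934.5878) = 51.0699 dBi

51.0699 dBi


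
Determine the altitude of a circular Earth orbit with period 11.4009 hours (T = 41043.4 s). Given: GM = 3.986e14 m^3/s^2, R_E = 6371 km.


T = 41043.4 s
r = (mu*T^2/(4*pi^2))^(1/3) = (3.986e14 * 41043.4^2 / (4*pi^2))^(1/3)
r = 2.5717065e+07 m = 25717.0652 km
alt = r - R_E = 25717.0652 - 6371 = 19346.0652 km

19346.0652 km


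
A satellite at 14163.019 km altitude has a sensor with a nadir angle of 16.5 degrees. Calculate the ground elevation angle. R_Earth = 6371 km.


r = R_E + alt = 20534.0190 km
Law of sines in the satellite / Earth-center / ground-point triangle:
  sin(nadir)/R_E = sin(90 + el)/r  =>  cos(el) = (r/R_E)*sin(nadir)
cos(el) = (20534.0190 / 6371.0000) * sin(16.5 deg) = 0.9153942
el = arccos(0.9153942) = 23.7382 deg
(Earth-central angle = 90 - nadir - el = 49.7618 deg)

23.7382 degrees
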